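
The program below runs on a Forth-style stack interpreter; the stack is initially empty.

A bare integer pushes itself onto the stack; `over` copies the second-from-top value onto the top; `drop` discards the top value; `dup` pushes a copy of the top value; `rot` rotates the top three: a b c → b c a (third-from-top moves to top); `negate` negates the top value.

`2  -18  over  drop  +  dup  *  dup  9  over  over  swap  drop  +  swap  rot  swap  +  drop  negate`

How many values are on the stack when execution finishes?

2      -> [2]
-18    -> [2, -18]
over   -> [2, -18, 2]
drop   -> [2, -18]
+      -> [-16]
dup    -> [-16, -16]
*      -> [256]
dup    -> [256, 256]
9      -> [256, 256, 9]
over   -> [256, 256, 9, 256]
over   -> [256, 256, 9, 256, 9]
swap   -> [256, 256, 9, 9, 256]
drop   -> [256, 256, 9, 9]
+      -> [256, 256, 18]
swap   -> [256, 18, 256]
rot    -> [18, 256, 256]
swap   -> [18, 256, 256]
+      -> [18, 512]
drop   -> [18]
negate -> [-18]

1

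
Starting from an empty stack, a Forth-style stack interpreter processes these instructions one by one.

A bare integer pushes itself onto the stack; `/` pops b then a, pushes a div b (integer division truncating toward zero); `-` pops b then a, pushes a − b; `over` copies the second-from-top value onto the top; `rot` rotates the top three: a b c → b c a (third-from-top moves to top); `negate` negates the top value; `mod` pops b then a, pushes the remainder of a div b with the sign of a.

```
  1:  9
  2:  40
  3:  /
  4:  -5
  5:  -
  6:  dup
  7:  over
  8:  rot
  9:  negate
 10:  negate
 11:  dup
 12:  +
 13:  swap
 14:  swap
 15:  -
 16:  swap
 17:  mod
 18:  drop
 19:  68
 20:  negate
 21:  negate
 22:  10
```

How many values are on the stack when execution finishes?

9      -> 9
40     -> 9 40
/      -> 0
-5     -> 0 -5
-      -> 5
dup    -> 5 5
over   -> 5 5 5
rot    -> 5 5 5
negate -> 5 5 -5
negate -> 5 5 5
dup    -> 5 5 5 5
+      -> 5 5 10
swap   -> 5 10 5
swap   -> 5 5 10
-      -> 5 -5
swap   -> -5 5
mod    -> 0
drop   -> (empty)
68     -> 68
negate -> -68
negate -> 68
10     -> 68 10

2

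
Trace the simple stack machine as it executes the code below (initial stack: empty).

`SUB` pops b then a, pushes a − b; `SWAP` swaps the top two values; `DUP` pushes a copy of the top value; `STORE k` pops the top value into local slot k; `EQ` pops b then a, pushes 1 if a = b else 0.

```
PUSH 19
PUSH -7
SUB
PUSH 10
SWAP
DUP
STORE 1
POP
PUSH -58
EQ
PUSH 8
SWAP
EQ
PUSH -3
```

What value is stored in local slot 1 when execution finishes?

PUSH 19  -> [19]
PUSH -7  -> [19, -7]
SUB      -> [26]
PUSH 10  -> [26, 10]
SWAP     -> [10, 26]
DUP      -> [10, 26, 26]
STORE 1  -> [10, 26]
POP      -> [10]
PUSH -58 -> [10, -58]
EQ       -> [0]
PUSH 8   -> [0, 8]
SWAP     -> [8, 0]
EQ       -> [0]
PUSH -3  -> [0, -3]

26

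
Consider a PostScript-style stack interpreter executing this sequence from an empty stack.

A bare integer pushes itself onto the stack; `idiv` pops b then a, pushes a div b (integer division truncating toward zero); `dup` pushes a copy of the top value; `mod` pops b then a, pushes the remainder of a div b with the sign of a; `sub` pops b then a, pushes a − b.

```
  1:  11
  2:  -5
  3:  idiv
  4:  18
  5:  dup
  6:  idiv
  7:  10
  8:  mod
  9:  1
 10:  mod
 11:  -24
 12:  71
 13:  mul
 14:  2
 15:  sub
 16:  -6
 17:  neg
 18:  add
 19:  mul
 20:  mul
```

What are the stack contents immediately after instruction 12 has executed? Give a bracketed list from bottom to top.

[-2, 0, -24, 71]

11   : [11]
-5   : [11, -5]
idiv : [-2]
18   : [-2, 18]
dup  : [-2, 18, 18]
idiv : [-2, 1]
10   : [-2, 1, 10]
mod  : [-2, 1]
1    : [-2, 1, 1]
mod  : [-2, 0]
-24  : [-2, 0, -24]
71   : [-2, 0, -24, 71]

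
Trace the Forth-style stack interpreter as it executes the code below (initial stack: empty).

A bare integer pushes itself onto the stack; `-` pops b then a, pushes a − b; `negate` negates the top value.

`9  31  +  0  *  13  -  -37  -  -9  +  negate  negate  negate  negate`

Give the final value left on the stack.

9      : [9]
31     : [9, 31]
+      : [40]
0      : [40, 0]
*      : [0]
13     : [0, 13]
-      : [-13]
-37    : [-13, -37]
-      : [24]
-9     : [24, -9]
+      : [15]
negate : [-15]
negate : [15]
negate : [-15]
negate : [15]

15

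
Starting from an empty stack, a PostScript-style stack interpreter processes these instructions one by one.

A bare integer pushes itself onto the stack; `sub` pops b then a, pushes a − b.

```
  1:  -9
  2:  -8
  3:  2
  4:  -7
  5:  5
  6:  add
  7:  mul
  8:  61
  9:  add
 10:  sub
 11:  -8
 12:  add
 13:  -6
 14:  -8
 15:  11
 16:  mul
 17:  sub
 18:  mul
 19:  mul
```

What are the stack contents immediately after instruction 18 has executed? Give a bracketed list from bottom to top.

[-9, -5986]

-9  -> -9
-8  -> -9 -8
2   -> -9 -8 2
-7  -> -9 -8 2 -7
5   -> -9 -8 2 -7 5
add -> -9 -8 2 -2
mul -> -9 -8 -4
61  -> -9 -8 -4 61
add -> -9 -8 57
sub -> -9 -65
-8  -> -9 -65 -8
add -> -9 -73
-6  -> -9 -73 -6
-8  -> -9 -73 -6 -8
11  -> -9 -73 -6 -8 11
mul -> -9 -73 -6 -88
sub -> -9 -73 82
mul -> -9 -5986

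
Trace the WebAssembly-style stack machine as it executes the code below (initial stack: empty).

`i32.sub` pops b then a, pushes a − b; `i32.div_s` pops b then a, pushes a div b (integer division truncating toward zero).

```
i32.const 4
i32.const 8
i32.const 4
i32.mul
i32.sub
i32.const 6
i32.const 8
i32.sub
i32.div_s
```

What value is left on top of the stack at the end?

i32.const 4 → 4
i32.const 8 → 4 8
i32.const 4 → 4 8 4
i32.mul     → 4 32
i32.sub     → -28
i32.const 6 → -28 6
i32.const 8 → -28 6 8
i32.sub     → -28 -2
i32.div_s   → 14

14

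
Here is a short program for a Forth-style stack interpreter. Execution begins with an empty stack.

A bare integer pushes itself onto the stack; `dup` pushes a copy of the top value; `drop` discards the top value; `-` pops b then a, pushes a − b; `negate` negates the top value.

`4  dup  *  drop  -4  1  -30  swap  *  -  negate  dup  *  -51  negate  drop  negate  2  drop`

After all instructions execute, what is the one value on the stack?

-676

4      : 4
dup    : 4 4
*      : 16
drop   : (empty)
-4     : -4
1      : -4 1
-30    : -4 1 -30
swap   : -4 -30 1
*      : -4 -30
-      : 26
negate : -26
dup    : -26 -26
*      : 676
-51    : 676 -51
negate : 676 51
drop   : 676
negate : -676
2      : -676 2
drop   : -676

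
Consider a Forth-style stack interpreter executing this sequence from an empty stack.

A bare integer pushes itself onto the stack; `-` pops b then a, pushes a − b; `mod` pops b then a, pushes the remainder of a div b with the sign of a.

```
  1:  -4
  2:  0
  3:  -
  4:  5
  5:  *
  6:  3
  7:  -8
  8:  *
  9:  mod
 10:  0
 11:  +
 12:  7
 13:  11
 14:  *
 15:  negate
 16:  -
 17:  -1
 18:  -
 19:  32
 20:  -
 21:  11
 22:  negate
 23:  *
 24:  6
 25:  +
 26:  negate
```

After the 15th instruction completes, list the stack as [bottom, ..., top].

-4     → -4
0      → -4 0
-      → -4
5      → -4 5
*      → -20
3      → -20 3
-8     → -20 3 -8
*      → -20 -24
mod    → -20
0      → -20 0
+      → -20
7      → -20 7
11     → -20 7 11
*      → -20 77
negate → -20 -77

[-20, -77]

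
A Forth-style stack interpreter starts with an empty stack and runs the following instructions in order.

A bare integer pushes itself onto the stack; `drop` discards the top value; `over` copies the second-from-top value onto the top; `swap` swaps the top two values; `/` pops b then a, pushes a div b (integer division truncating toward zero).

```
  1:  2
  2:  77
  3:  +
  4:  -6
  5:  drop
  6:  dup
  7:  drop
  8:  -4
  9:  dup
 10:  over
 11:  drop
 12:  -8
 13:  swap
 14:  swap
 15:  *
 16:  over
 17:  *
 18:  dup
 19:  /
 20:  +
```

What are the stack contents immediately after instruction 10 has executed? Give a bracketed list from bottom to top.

[79, -4, -4, -4]

2    → [2]
77   → [2, 77]
+    → [79]
-6   → [79, -6]
drop → [79]
dup  → [79, 79]
drop → [79]
-4   → [79, -4]
dup  → [79, -4, -4]
over → [79, -4, -4, -4]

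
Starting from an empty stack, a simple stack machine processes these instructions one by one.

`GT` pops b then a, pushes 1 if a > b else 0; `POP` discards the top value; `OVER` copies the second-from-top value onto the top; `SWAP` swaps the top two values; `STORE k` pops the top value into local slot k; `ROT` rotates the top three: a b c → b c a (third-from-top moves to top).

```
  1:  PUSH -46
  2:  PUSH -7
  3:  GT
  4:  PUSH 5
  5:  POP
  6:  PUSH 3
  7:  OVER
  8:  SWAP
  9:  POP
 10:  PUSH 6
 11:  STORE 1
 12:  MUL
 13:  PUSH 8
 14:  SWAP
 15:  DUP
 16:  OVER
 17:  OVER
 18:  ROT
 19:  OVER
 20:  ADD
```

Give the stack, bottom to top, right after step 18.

[8, 0, 0, 0, 0]

PUSH -46  [-46]
PUSH -7   [-46, -7]
GT        [0]
PUSH 5    [0, 5]
POP       [0]
PUSH 3    [0, 3]
OVER      [0, 3, 0]
SWAP      [0, 0, 3]
POP       [0, 0]
PUSH 6    [0, 0, 6]
STORE 1   [0, 0]
MUL       [0]
PUSH 8    [0, 8]
SWAP      [8, 0]
DUP       [8, 0, 0]
OVER      [8, 0, 0, 0]
OVER      [8, 0, 0, 0, 0]
ROT       [8, 0, 0, 0, 0]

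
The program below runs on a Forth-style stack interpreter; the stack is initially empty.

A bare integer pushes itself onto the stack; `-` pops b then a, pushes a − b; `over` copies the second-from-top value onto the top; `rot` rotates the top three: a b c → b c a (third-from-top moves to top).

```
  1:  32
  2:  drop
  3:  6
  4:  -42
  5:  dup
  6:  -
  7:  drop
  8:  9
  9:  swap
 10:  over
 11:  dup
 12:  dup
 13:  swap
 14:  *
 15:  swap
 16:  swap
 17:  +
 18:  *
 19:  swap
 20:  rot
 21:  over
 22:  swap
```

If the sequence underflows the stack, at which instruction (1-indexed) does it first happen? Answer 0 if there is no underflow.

20

32    32
drop  (empty)
6     6
-42   6 -42
dup   6 -42 -42
-     6 0
drop  6
9     6 9
swap  9 6
over  9 6 9
dup   9 6 9 9
dup   9 6 9 9 9
swap  9 6 9 9 9
*     9 6 9 81
swap  9 6 81 9
swap  9 6 9 81
+     9 6 90
*     9 540
swap  540 9
rot  — needs 3 operands, stack has 2 → underflow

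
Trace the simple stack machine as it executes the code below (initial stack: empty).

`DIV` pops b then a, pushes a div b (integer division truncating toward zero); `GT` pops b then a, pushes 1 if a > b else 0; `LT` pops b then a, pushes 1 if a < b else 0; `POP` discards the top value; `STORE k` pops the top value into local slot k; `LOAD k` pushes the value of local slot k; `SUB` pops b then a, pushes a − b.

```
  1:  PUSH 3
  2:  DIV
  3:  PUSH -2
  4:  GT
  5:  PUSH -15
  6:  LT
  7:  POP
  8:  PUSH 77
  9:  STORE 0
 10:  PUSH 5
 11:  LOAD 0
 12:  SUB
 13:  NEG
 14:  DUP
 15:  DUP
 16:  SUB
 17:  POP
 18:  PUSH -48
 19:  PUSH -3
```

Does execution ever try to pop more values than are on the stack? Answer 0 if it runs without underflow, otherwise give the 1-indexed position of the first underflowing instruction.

PUSH 3 : 3
DIV  — needs 2 operands, stack has 1 → underflow

2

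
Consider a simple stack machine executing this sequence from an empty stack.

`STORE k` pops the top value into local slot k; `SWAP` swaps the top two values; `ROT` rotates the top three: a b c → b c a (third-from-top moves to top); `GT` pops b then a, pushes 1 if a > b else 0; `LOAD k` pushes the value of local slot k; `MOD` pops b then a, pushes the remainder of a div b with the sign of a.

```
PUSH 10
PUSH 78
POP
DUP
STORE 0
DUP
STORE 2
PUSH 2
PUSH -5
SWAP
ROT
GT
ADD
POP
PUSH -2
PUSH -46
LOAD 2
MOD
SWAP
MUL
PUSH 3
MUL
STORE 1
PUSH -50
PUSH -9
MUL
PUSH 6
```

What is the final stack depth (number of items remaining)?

PUSH 10  → 10
PUSH 78  → 10 78
POP      → 10
DUP      → 10 10
STORE 0  → 10
DUP      → 10 10
STORE 2  → 10
PUSH 2   → 10 2
PUSH -5  → 10 2 -5
SWAP     → 10 -5 2
ROT      → -5 2 10
GT       → -5 0
ADD      → -5
POP      → (empty)
PUSH -2  → -2
PUSH -46 → -2 -46
LOAD 2   → -2 -46 10
MOD      → -2 -6
SWAP     → -6 -2
MUL      → 12
PUSH 3   → 12 3
MUL      → 36
STORE 1  → (empty)
PUSH -50 → -50
PUSH -9  → -50 -9
MUL      → 450
PUSH 6   → 450 6

2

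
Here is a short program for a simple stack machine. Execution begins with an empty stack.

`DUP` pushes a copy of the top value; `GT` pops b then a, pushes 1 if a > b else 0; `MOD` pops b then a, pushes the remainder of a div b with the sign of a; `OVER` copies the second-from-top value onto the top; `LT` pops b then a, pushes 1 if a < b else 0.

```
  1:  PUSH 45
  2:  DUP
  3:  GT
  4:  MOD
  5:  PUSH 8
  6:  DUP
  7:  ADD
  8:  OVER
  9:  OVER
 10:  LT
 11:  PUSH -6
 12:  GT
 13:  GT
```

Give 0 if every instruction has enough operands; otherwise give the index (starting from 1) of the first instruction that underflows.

4

PUSH 45 : [45]
DUP     : [45, 45]
GT      : [0]
MOD  — needs 2 operands, stack has 1 → underflow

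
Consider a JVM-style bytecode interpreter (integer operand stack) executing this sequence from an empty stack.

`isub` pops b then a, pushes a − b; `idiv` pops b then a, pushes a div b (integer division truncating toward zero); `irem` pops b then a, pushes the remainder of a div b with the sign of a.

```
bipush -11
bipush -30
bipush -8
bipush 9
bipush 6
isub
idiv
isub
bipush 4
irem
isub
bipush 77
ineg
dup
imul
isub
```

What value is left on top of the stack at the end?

bipush -11 → -11
bipush -30 → -11 -30
bipush -8  → -11 -30 -8
bipush 9   → -11 -30 -8 9
bipush 6   → -11 -30 -8 9 6
isub       → -11 -30 -8 3
idiv       → -11 -30 -2
isub       → -11 -28
bipush 4   → -11 -28 4
irem       → -11 0
isub       → -11
bipush 77  → -11 77
ineg       → -11 -77
dup        → -11 -77 -77
imul       → -11 5929
isub       → -5940

-5940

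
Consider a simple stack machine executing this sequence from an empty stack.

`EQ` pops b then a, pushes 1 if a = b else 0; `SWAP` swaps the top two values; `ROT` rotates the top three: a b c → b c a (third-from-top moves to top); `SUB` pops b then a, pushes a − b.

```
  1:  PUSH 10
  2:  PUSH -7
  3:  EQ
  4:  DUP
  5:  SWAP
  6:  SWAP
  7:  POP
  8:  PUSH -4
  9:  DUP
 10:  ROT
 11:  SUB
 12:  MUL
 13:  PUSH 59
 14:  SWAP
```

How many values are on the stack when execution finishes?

PUSH 10  [10]
PUSH -7  [10, -7]
EQ       [0]
DUP      [0, 0]
SWAP     [0, 0]
SWAP     [0, 0]
POP      [0]
PUSH -4  [0, -4]
DUP      [0, -4, -4]
ROT      [-4, -4, 0]
SUB      [-4, -4]
MUL      [16]
PUSH 59  [16, 59]
SWAP     [59, 16]

2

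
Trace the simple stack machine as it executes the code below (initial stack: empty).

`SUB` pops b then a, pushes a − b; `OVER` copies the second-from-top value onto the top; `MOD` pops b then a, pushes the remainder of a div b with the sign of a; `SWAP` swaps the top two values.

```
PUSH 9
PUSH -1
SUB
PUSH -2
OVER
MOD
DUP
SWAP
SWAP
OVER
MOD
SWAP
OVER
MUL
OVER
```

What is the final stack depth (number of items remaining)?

PUSH 9  -> 9
PUSH -1 -> 9 -1
SUB     -> 10
PUSH -2 -> 10 -2
OVER    -> 10 -2 10
MOD     -> 10 -2
DUP     -> 10 -2 -2
SWAP    -> 10 -2 -2
SWAP    -> 10 -2 -2
OVER    -> 10 -2 -2 -2
MOD     -> 10 -2 0
SWAP    -> 10 0 -2
OVER    -> 10 0 -2 0
MUL     -> 10 0 0
OVER    -> 10 0 0 0

4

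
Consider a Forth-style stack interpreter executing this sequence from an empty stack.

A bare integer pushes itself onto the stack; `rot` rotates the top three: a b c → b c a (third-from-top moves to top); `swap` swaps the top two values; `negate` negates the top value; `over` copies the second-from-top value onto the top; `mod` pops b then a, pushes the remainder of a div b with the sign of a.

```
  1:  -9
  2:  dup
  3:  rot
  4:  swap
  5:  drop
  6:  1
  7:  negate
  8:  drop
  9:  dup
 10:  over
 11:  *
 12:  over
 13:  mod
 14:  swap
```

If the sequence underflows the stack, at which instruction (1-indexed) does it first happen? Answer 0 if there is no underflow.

3

-9  -> -9
dup -> -9 -9
rot  — needs 3 operands, stack has 2 → underflow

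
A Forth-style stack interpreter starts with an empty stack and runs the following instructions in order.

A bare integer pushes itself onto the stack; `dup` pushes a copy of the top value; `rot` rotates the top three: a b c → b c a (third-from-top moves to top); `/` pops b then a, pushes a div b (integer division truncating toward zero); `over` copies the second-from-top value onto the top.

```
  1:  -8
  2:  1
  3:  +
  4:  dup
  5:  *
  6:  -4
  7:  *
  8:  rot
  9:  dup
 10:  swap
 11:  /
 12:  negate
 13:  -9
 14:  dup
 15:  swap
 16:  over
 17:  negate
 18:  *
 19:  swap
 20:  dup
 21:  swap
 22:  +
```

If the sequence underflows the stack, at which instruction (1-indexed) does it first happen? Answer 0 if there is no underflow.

-8  → -8
1   → -8 1
+   → -7
dup → -7 -7
*   → 49
-4  → 49 -4
*   → -196
rot  — needs 3 operands, stack has 1 → underflow

8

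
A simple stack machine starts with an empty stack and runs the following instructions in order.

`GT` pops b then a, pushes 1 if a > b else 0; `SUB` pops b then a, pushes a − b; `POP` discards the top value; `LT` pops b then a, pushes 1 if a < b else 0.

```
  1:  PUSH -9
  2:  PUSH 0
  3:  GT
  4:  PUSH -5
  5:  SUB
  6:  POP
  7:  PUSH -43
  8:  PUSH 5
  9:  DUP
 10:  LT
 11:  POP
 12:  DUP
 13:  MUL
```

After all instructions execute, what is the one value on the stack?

PUSH -9  : -9
PUSH 0   : -9 0
GT       : 0
PUSH -5  : 0 -5
SUB      : 5
POP      : (empty)
PUSH -43 : -43
PUSH 5   : -43 5
DUP      : -43 5 5
LT       : -43 0
POP      : -43
DUP      : -43 -43
MUL      : 1849

1849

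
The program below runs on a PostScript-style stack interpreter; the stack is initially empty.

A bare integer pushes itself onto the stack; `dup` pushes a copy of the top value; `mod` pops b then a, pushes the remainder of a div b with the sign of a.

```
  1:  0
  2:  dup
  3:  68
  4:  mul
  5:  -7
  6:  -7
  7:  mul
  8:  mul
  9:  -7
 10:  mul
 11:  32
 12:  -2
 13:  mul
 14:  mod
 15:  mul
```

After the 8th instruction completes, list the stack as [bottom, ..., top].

0   → [0]
dup → [0, 0]
68  → [0, 0, 68]
mul → [0, 0]
-7  → [0, 0, -7]
-7  → [0, 0, -7, -7]
mul → [0, 0, 49]
mul → [0, 0]

[0, 0]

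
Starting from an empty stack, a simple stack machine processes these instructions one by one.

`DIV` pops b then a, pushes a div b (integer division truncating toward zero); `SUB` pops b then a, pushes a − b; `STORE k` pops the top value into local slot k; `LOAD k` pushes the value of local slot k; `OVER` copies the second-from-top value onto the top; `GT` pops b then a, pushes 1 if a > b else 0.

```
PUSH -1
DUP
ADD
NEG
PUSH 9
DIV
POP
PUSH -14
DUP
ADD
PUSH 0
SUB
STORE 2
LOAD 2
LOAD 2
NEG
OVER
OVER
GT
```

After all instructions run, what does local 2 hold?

PUSH -1   -1
DUP       -1 -1
ADD       -2
NEG       2
PUSH 9    2 9
DIV       0
POP       (empty)
PUSH -14  -14
DUP       -14 -14
ADD       -28
PUSH 0    -28 0
SUB       -28
STORE 2   (empty)
LOAD 2    -28
LOAD 2    -28 -28
NEG       -28 28
OVER      -28 28 -28
OVER      -28 28 -28 28
GT        -28 28 0

-28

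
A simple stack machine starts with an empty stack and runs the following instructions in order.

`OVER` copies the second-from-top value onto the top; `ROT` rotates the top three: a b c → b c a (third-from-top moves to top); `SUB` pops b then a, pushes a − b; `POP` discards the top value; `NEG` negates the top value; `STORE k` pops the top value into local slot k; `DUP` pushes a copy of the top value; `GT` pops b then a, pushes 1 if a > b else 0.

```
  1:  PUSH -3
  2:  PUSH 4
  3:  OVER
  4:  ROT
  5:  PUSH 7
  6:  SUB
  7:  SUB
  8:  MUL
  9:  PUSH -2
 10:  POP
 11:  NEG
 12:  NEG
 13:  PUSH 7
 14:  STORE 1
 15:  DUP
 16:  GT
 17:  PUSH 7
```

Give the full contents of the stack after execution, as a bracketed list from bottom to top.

[0, 7]

PUSH -3 -> [-3]
PUSH 4  -> [-3, 4]
OVER    -> [-3, 4, -3]
ROT     -> [4, -3, -3]
PUSH 7  -> [4, -3, -3, 7]
SUB     -> [4, -3, -10]
SUB     -> [4, 7]
MUL     -> [28]
PUSH -2 -> [28, -2]
POP     -> [28]
NEG     -> [-28]
NEG     -> [28]
PUSH 7  -> [28, 7]
STORE 1 -> [28]
DUP     -> [28, 28]
GT      -> [0]
PUSH 7  -> [0, 7]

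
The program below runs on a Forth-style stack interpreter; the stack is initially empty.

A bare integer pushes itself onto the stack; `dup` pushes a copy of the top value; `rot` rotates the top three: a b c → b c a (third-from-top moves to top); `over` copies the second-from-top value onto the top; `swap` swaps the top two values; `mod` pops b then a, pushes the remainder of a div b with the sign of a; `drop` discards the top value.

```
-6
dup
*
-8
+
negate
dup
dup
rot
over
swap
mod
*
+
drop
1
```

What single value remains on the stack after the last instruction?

-6     → -6
dup    → -6 -6
*      → 36
-8     → 36 -8
+      → 28
negate → -28
dup    → -28 -28
dup    → -28 -28 -28
rot    → -28 -28 -28
over   → -28 -28 -28 -28
swap   → -28 -28 -28 -28
mod    → -28 -28 0
*      → -28 0
+      → -28
drop   → (empty)
1      → 1

1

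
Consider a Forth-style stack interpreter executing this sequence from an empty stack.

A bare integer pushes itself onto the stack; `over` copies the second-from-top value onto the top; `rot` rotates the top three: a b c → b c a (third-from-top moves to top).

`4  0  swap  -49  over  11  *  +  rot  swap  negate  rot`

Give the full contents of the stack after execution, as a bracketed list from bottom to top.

[0, 5, 4]

4       4
0       4 0
swap    0 4
-49     0 4 -49
over    0 4 -49 4
11      0 4 -49 4 11
*       0 4 -49 44
+       0 4 -5
rot     4 -5 0
swap    4 0 -5
negate  4 0 5
rot     0 5 4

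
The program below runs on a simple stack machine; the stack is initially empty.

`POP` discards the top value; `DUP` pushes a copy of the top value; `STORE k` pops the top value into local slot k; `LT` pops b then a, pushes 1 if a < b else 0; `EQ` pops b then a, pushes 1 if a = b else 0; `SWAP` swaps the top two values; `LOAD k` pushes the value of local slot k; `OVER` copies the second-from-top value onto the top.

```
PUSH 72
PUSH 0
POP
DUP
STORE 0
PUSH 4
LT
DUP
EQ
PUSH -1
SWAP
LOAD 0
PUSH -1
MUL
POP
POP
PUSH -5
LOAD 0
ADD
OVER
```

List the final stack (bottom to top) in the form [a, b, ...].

PUSH 72  [72]
PUSH 0   [72, 0]
POP      [72]
DUP      [72, 72]
STORE 0  [72]
PUSH 4   [72, 4]
LT       [0]
DUP      [0, 0]
EQ       [1]
PUSH -1  [1, -1]
SWAP     [-1, 1]
LOAD 0   [-1, 1, 72]
PUSH -1  [-1, 1, 72, -1]
MUL      [-1, 1, -72]
POP      [-1, 1]
POP      [-1]
PUSH -5  [-1, -5]
LOAD 0   [-1, -5, 72]
ADD      [-1, 67]
OVER     [-1, 67, -1]

[-1, 67, -1]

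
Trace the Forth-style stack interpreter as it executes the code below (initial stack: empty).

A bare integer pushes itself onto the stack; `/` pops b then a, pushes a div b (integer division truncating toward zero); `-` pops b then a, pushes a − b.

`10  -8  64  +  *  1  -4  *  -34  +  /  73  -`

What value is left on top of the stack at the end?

10  : [10]
-8  : [10, -8]
64  : [10, -8, 64]
+   : [10, 56]
*   : [560]
1   : [560, 1]
-4  : [560, 1, -4]
*   : [560, -4]
-34 : [560, -4, -34]
+   : [560, -38]
/   : [-14]
73  : [-14, 73]
-   : [-87]

-87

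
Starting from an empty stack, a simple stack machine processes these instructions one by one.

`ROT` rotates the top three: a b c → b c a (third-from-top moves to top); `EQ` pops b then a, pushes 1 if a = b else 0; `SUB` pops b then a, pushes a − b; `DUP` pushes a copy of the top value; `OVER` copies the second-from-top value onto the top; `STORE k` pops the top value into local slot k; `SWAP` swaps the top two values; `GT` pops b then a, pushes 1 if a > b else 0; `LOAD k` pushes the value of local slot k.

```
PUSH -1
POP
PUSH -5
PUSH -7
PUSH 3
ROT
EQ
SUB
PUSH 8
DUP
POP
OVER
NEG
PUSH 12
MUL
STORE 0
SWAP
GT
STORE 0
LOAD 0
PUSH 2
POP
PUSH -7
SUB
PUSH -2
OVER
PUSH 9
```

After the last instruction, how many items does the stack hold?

PUSH -1 → [-1]
POP     → []
PUSH -5 → [-5]
PUSH -7 → [-5, -7]
PUSH 3  → [-5, -7, 3]
ROT     → [-7, 3, -5]
EQ      → [-7, 0]
SUB     → [-7]
PUSH 8  → [-7, 8]
DUP     → [-7, 8, 8]
POP     → [-7, 8]
OVER    → [-7, 8, -7]
NEG     → [-7, 8, 7]
PUSH 12 → [-7, 8, 7, 12]
MUL     → [-7, 8, 84]
STORE 0 → [-7, 8]
SWAP    → [8, -7]
GT      → [1]
STORE 0 → []
LOAD 0  → [1]
PUSH 2  → [1, 2]
POP     → [1]
PUSH -7 → [1, -7]
SUB     → [8]
PUSH -2 → [8, -2]
OVER    → [8, -2, 8]
PUSH 9  → [8, -2, 8, 9]

4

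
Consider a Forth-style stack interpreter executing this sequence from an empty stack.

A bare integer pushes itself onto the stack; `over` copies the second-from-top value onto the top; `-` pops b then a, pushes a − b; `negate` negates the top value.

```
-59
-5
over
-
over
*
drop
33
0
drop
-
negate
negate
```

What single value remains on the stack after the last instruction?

-92

-59     -59
-5      -59 -5
over    -59 -5 -59
-       -59 54
over    -59 54 -59
*       -59 -3186
drop    -59
33      -59 33
0       -59 33 0
drop    -59 33
-       -92
negate  92
negate  -92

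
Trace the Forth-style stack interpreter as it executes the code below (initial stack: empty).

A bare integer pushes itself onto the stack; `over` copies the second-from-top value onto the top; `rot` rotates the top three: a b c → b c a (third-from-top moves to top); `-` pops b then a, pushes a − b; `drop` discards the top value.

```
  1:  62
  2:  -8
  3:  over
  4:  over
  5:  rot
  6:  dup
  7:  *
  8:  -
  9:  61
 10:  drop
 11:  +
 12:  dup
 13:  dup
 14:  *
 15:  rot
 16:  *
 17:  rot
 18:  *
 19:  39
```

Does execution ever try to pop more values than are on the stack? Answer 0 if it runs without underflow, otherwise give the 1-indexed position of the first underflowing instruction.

62   → [62]
-8   → [62, -8]
over → [62, -8, 62]
over → [62, -8, 62, -8]
rot  → [62, 62, -8, -8]
dup  → [62, 62, -8, -8, -8]
*    → [62, 62, -8, 64]
-    → [62, 62, -72]
61   → [62, 62, -72, 61]
drop → [62, 62, -72]
+    → [62, -10]
dup  → [62, -10, -10]
dup  → [62, -10, -10, -10]
*    → [62, -10, 100]
rot  → [-10, 100, 62]
*    → [-10, 6200]
rot  — needs 3 operands, stack has 2 → underflow

17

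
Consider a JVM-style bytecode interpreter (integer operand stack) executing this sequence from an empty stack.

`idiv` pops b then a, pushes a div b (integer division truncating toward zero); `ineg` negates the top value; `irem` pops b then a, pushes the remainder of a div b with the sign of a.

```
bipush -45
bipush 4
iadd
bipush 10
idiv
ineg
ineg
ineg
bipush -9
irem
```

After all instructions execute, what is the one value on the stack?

bipush -45 → -45
bipush 4   → -45 4
iadd       → -41
bipush 10  → -41 10
idiv       → -4
ineg       → 4
ineg       → -4
ineg       → 4
bipush -9  → 4 -9
irem       → 4

4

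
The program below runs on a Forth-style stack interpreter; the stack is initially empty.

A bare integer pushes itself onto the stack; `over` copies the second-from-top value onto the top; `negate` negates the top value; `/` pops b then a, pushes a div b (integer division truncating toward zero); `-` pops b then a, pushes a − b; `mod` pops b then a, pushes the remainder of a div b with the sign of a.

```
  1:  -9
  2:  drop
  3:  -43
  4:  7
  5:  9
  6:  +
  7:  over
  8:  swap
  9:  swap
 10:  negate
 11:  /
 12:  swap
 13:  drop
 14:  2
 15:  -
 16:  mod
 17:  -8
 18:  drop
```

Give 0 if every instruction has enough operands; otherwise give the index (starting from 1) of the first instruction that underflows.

16

-9      -9
drop    (empty)
-43     -43
7       -43 7
9       -43 7 9
+       -43 16
over    -43 16 -43
swap    -43 -43 16
swap    -43 16 -43
negate  -43 16 43
/       -43 0
swap    0 -43
drop    0
2       0 2
-       -2
mod  — needs 2 operands, stack has 1 → underflow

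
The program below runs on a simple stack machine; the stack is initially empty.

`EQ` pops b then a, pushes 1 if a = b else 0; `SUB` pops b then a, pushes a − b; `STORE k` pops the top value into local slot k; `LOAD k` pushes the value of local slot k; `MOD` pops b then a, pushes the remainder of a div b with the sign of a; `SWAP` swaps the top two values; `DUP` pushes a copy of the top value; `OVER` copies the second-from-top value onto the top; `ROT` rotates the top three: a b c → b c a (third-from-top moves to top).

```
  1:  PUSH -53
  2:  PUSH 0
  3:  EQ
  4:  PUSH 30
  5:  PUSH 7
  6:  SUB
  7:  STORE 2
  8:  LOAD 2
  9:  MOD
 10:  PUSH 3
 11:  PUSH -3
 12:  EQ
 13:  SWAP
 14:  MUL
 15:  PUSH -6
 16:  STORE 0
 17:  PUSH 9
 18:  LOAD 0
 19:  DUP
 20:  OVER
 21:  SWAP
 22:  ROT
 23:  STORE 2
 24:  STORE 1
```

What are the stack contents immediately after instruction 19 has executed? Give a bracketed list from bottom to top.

PUSH -53 : [-53]
PUSH 0   : [-53, 0]
EQ       : [0]
PUSH 30  : [0, 30]
PUSH 7   : [0, 30, 7]
SUB      : [0, 23]
STORE 2  : [0]
LOAD 2   : [0, 23]
MOD      : [0]
PUSH 3   : [0, 3]
PUSH -3  : [0, 3, -3]
EQ       : [0, 0]
SWAP     : [0, 0]
MUL      : [0]
PUSH -6  : [0, -6]
STORE 0  : [0]
PUSH 9   : [0, 9]
LOAD 0   : [0, 9, -6]
DUP      : [0, 9, -6, -6]

[0, 9, -6, -6]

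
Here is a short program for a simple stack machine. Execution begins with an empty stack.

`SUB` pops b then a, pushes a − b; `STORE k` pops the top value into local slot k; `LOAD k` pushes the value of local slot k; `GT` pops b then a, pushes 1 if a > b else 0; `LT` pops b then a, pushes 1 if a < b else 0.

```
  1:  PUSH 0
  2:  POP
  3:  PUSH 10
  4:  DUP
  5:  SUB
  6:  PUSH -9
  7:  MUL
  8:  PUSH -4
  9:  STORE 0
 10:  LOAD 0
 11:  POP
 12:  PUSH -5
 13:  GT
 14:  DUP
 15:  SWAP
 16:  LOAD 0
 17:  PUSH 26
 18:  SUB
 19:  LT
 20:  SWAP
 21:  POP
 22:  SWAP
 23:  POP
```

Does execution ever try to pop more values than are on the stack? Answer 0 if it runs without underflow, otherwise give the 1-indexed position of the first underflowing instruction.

PUSH 0  : 0
POP     : (empty)
PUSH 10 : 10
DUP     : 10 10
SUB     : 0
PUSH -9 : 0 -9
MUL     : 0
PUSH -4 : 0 -4
STORE 0 : 0
LOAD 0  : 0 -4
POP     : 0
PUSH -5 : 0 -5
GT      : 1
DUP     : 1 1
SWAP    : 1 1
LOAD 0  : 1 1 -4
PUSH 26 : 1 1 -4 26
SUB     : 1 1 -30
LT      : 1 0
SWAP    : 0 1
POP     : 0
SWAP  — needs 2 operands, stack has 1 → underflow

22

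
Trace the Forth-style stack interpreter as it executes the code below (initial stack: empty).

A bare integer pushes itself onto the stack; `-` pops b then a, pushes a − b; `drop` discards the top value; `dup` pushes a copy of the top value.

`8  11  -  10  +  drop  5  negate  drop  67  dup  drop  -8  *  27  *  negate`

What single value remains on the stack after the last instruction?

8      : 8
11     : 8 11
-      : -3
10     : -3 10
+      : 7
drop   : (empty)
5      : 5
negate : -5
drop   : (empty)
67     : 67
dup    : 67 67
drop   : 67
-8     : 67 -8
*      : -536
27     : -536 27
*      : -14472
negate : 14472

14472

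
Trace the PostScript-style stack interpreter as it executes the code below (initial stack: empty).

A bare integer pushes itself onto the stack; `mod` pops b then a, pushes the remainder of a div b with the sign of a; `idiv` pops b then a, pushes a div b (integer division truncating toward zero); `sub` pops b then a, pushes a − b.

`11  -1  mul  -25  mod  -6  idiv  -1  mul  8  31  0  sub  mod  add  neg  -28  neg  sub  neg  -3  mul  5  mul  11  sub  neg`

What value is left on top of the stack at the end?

536

11   : 11
-1   : 11 -1
mul  : -11
-25  : -11 -25
mod  : -11
-6   : -11 -6
idiv : 1
-1   : 1 -1
mul  : -1
8    : -1 8
31   : -1 8 31
0    : -1 8 31 0
sub  : -1 8 31
mod  : -1 8
add  : 7
neg  : -7
-28  : -7 -28
neg  : -7 28
sub  : -35
neg  : 35
-3   : 35 -3
mul  : -105
5    : -105 5
mul  : -525
11   : -525 11
sub  : -536
neg  : 536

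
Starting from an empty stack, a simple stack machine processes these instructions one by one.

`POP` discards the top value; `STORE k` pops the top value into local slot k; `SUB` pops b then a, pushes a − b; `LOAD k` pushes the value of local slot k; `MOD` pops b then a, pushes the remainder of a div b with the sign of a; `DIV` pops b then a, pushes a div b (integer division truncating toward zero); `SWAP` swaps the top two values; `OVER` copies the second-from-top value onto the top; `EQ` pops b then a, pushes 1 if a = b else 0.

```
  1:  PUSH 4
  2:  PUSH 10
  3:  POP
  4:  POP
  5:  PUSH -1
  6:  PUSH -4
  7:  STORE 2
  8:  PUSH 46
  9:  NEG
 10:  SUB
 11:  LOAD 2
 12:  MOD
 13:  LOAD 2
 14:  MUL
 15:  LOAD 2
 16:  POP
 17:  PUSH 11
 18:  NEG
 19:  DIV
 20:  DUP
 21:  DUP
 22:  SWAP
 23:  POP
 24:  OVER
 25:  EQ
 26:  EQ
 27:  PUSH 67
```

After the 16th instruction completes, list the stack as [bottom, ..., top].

[-4]

PUSH 4  -> [4]
PUSH 10 -> [4, 10]
POP     -> [4]
POP     -> []
PUSH -1 -> [-1]
PUSH -4 -> [-1, -4]
STORE 2 -> [-1]
PUSH 46 -> [-1, 46]
NEG     -> [-1, -46]
SUB     -> [45]
LOAD 2  -> [45, -4]
MOD     -> [1]
LOAD 2  -> [1, -4]
MUL     -> [-4]
LOAD 2  -> [-4, -4]
POP     -> [-4]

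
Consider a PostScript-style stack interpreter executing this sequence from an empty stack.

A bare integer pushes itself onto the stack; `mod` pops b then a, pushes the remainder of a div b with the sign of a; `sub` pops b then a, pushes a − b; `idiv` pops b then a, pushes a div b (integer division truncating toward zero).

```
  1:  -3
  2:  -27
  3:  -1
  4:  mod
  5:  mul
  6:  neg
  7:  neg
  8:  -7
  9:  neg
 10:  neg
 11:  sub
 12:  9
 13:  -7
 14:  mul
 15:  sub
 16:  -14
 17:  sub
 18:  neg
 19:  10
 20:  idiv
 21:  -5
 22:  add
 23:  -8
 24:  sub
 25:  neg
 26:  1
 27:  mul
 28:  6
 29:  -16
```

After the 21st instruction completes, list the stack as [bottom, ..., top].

-3    -3
-27   -3 -27
-1    -3 -27 -1
mod   -3 0
mul   0
neg   0
neg   0
-7    0 -7
neg   0 7
neg   0 -7
sub   7
9     7 9
-7    7 9 -7
mul   7 -63
sub   70
-14   70 -14
sub   84
neg   -84
10    -84 10
idiv  -8
-5    -8 -5

[-8, -5]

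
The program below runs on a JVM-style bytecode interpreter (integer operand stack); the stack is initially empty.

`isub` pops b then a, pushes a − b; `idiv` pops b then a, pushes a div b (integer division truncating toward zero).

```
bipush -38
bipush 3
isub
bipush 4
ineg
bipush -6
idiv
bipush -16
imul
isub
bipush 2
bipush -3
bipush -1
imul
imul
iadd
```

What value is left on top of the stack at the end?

-35

bipush -38 : [-38]
bipush 3   : [-38, 3]
isub       : [-41]
bipush 4   : [-41, 4]
ineg       : [-41, -4]
bipush -6  : [-41, -4, -6]
idiv       : [-41, 0]
bipush -16 : [-41, 0, -16]
imul       : [-41, 0]
isub       : [-41]
bipush 2   : [-41, 2]
bipush -3  : [-41, 2, -3]
bipush -1  : [-41, 2, -3, -1]
imul       : [-41, 2, 3]
imul       : [-41, 6]
iadd       : [-35]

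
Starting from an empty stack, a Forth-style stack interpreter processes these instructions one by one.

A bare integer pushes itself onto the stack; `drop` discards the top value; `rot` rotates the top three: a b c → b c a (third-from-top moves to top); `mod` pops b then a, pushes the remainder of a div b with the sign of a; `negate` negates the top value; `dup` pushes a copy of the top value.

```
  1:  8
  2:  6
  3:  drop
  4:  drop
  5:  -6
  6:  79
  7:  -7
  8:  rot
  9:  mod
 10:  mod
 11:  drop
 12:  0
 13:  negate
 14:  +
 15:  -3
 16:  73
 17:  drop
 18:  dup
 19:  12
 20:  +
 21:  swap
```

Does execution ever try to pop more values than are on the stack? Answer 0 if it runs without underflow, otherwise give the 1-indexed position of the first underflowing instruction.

8      → 8
6      → 8 6
drop   → 8
drop   → (empty)
-6     → -6
79     → -6 79
-7     → -6 79 -7
rot    → 79 -7 -6
mod    → 79 -1
mod    → 0
drop   → (empty)
0      → 0
negate → 0
+  — needs 2 operands, stack has 1 → underflow

14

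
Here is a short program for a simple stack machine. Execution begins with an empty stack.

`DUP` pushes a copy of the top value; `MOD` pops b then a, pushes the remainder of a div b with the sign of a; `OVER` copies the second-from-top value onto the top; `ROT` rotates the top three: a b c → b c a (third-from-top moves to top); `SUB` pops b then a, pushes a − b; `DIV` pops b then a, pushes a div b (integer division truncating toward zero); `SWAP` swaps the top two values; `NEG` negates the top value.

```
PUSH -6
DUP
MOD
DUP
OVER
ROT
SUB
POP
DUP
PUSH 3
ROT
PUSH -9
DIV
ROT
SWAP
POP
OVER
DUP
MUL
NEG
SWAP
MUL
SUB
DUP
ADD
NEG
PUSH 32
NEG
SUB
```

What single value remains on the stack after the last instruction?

26

PUSH -6 → -6
DUP     → -6 -6
MOD     → 0
DUP     → 0 0
OVER    → 0 0 0
ROT     → 0 0 0
SUB     → 0 0
POP     → 0
DUP     → 0 0
PUSH 3  → 0 0 3
ROT     → 0 3 0
PUSH -9 → 0 3 0 -9
DIV     → 0 3 0
ROT     → 3 0 0
SWAP    → 3 0 0
POP     → 3 0
OVER    → 3 0 3
DUP     → 3 0 3 3
MUL     → 3 0 9
NEG     → 3 0 -9
SWAP    → 3 -9 0
MUL     → 3 0
SUB     → 3
DUP     → 3 3
ADD     → 6
NEG     → -6
PUSH 32 → -6 32
NEG     → -6 -32
SUB     → 26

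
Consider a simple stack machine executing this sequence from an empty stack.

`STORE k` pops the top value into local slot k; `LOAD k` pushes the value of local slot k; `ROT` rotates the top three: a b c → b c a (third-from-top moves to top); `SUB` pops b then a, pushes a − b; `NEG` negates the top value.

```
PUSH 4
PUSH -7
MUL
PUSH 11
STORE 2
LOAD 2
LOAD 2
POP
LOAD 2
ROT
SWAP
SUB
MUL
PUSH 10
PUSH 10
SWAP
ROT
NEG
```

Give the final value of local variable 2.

11

PUSH 4   4
PUSH -7  4 -7
MUL      -28
PUSH 11  -28 11
STORE 2  -28
LOAD 2   -28 11
LOAD 2   -28 11 11
POP      -28 11
LOAD 2   -28 11 11
ROT      11 11 -28
SWAP     11 -28 11
SUB      11 -39
MUL      -429
PUSH 10  -429 10
PUSH 10  -429 10 10
SWAP     -429 10 10
ROT      10 10 -429
NEG      10 10 429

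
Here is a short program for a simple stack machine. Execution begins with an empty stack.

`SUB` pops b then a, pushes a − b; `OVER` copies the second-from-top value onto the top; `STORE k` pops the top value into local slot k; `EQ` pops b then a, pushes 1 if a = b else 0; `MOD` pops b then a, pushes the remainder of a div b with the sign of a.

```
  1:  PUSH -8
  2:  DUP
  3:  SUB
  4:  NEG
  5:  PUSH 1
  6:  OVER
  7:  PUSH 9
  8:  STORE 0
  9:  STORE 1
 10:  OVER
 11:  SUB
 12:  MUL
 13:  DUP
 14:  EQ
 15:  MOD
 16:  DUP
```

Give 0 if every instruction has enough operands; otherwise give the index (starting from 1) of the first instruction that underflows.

15

PUSH -8 -> [-8]
DUP     -> [-8, -8]
SUB     -> [0]
NEG     -> [0]
PUSH 1  -> [0, 1]
OVER    -> [0, 1, 0]
PUSH 9  -> [0, 1, 0, 9]
STORE 0 -> [0, 1, 0]
STORE 1 -> [0, 1]
OVER    -> [0, 1, 0]
SUB     -> [0, 1]
MUL     -> [0]
DUP     -> [0, 0]
EQ      -> [1]
MOD  — needs 2 operands, stack has 1 → underflow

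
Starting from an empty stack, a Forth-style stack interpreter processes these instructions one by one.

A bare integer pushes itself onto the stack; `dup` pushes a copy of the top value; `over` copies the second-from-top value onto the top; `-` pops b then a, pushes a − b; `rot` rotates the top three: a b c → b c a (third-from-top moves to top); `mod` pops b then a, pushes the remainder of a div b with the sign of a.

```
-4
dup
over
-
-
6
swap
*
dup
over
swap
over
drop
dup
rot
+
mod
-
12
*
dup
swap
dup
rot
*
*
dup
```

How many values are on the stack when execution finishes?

-4   -> -4
dup  -> -4 -4
over -> -4 -4 -4
-    -> -4 0
-    -> -4
6    -> -4 6
swap -> 6 -4
*    -> -24
dup  -> -24 -24
over -> -24 -24 -24
swap -> -24 -24 -24
over -> -24 -24 -24 -24
drop -> -24 -24 -24
dup  -> -24 -24 -24 -24
rot  -> -24 -24 -24 -24
+    -> -24 -24 -48
mod  -> -24 -24
-    -> 0
12   -> 0 12
*    -> 0
dup  -> 0 0
swap -> 0 0
dup  -> 0 0 0
rot  -> 0 0 0
*    -> 0 0
*    -> 0
dup  -> 0 0

2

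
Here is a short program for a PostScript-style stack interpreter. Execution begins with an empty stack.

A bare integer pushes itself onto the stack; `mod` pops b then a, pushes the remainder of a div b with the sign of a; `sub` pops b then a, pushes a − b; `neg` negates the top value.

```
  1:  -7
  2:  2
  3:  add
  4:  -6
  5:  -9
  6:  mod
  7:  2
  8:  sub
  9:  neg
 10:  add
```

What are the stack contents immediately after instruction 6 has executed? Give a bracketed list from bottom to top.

-7  → [-7]
2   → [-7, 2]
add → [-5]
-6  → [-5, -6]
-9  → [-5, -6, -9]
mod → [-5, -6]

[-5, -6]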